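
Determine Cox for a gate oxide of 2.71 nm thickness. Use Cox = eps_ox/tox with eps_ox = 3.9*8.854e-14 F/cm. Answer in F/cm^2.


Step 1: eps_ox = 3.9 * 8.854e-14 = 3.45306e-13 F/cm
Step 2: tox in cm = 2.71 nm * 1e-7 = 2.7100e-07 cm
Step 3: Cox = 3.45306e-13 / 2.7100e-07 = 1.27e-06 F/cm^2

1.27e-06


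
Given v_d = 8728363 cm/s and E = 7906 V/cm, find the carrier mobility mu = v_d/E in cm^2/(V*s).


Step 1: mu = v_d / E
Step 2: mu = 8728363 / 7906
Step 3: mu = 1104.02 cm^2/(V*s)

1104.02


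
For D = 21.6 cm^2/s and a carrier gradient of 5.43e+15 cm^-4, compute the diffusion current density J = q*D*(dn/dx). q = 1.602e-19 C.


Step 1: J = q * D * (dn/dx)
Step 2: J = 1.602e-19 * 21.6 * 5.43e+15
Step 3: J = 1.88e-02 A/cm^2

1.88e-02


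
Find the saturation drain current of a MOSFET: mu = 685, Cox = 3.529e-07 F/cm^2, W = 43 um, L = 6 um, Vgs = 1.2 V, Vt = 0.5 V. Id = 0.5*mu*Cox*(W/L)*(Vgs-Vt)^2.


Step 1: Overdrive voltage Vov = Vgs - Vt = 1.2 - 0.5 = 0.7 V
Step 2: W/L = 43/6 = 7.16667
Step 3: Id = 0.5 * 685 * 3.529e-07 * 7.16667 * 0.7^2
Step 4: Id = 4.24e-04 A

4.24e-04


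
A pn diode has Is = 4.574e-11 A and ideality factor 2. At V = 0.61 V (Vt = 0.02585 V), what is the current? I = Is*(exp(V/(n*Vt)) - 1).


Step 1: V/(n*Vt) = 0.61/(2*0.02585) = 11.7988
Step 2: exp(11.7988) = 1.3309e+05
Step 3: I = 4.574e-11 * (1.3309e+05 - 1) = 6.09e-06 A

6.09e-06


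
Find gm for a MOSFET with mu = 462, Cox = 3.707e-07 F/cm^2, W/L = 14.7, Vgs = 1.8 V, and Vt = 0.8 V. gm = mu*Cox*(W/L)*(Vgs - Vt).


Step 1: Vov = Vgs - Vt = 1.8 - 0.8 = 1.0 V
Step 2: gm = mu * Cox * (W/L) * Vov
Step 3: gm = 462 * 3.707e-07 * 14.7 * 1.0 = 2.52e-03 S

2.52e-03


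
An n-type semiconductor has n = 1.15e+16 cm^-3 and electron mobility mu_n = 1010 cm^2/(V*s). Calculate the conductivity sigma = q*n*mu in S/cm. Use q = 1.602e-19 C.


Step 1: sigma = q * n * mu
Step 2: sigma = 1.602e-19 * 1.15e+16 * 1010
Step 3: sigma = 1.861e+00 S/cm

1.861e+00


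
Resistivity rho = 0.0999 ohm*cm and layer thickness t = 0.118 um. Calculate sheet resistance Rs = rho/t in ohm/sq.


Step 1: Convert thickness to cm: t = 0.118 um = 1.1800e-05 cm
Step 2: Rs = rho / t = 0.0999 / 1.1800e-05
Step 3: Rs = 8466.1 ohm/sq

8466.1


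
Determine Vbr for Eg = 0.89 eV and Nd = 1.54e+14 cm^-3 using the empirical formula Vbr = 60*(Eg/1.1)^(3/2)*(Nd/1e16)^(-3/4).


Step 1: Eg/1.1 = 0.89/1.1 = 0.809091
Step 2: (Eg/1.1)^1.5 = 0.809091^1.5 = 0.727773
Step 3: (Nd/1e16)^(-0.75) = (0.0154)^(-0.75) = 22.874913
Step 4: Vbr = 60 * 0.727773 * 22.874913 = 998.9 V

998.9


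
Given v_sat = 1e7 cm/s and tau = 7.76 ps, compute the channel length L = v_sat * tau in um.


Step 1: tau in seconds = 7.76 ps * 1e-12 = 7.7600e-12 s
Step 2: L = v_sat * tau = 1e7 * 7.7600e-12 = 7.7600e-05 cm
Step 3: L in um = 7.7600e-05 * 1e4 = 0.776 um

0.776


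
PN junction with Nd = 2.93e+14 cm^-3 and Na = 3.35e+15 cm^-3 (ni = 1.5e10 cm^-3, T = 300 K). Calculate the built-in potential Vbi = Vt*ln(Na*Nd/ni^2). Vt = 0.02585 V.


Step 1: Compute Na*Nd/ni^2 = 3.35e+15 * 2.93e+14 / (1.5e10)^2 = 4.3624e+09
Step 2: ln(4.3624e+09) = 22.1963
Step 3: Vbi = 0.02585 * 22.1963 = 0.574 V

0.574


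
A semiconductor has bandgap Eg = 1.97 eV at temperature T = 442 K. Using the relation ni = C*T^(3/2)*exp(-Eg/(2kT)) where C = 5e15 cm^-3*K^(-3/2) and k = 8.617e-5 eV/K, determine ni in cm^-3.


Step 1: Compute kT = 8.617e-5 * 442 = 0.03808714 eV
Step 2: Exponent = -Eg/(2kT) = -1.97/(2*0.03808714) = -25.86175
Step 3: T^(3/2) = 442^1.5 = 9292.52
Step 4: ni = 5e15 * 9292.52 * exp(-25.86175) = 2.73e+08 cm^-3

2.73e+08


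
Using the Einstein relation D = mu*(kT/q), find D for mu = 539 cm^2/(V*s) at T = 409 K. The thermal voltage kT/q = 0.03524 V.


Step 1: D = mu * (kT/q)
Step 2: D = 539 * 0.03524
Step 3: D = 18.99 cm^2/s

18.99


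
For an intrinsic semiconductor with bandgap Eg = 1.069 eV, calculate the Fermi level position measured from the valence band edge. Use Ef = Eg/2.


Step 1: For an intrinsic semiconductor, the Fermi level sits at midgap.
Step 2: Ef = Eg / 2 = 1.069 / 2 = 0.5345 eV

0.5345


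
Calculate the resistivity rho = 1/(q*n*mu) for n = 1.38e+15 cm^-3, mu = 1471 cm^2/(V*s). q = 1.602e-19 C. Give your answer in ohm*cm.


Step 1: sigma = q * n * mu = 1.602e-19 * 1.38e+15 * 1471 = 3.25203e-01 S/cm
Step 2: rho = 1 / sigma = 1 / 3.25203e-01 = 3.075 ohm*cm

3.075


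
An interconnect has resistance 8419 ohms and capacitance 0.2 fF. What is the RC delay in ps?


Step 1: tau = R * C
Step 2: tau = 8419 * 0.2 fF = 8419 * 2.0e-16 F
Step 3: tau = 1.6838e-12 s = 1.6838 ps

1.6838


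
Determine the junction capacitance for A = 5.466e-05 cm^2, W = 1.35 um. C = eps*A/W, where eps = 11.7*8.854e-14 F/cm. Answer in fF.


Step 1: eps_Si = 11.7 * 8.854e-14 = 1.035918e-12 F/cm
Step 2: W in cm = 1.35 * 1e-4 = 1.35e-04 cm
Step 3: C = 1.035918e-12 * 5.466e-05 / 1.35e-04 = 4.194317e-13 F
Step 4: C = 419.43 fF

419.43


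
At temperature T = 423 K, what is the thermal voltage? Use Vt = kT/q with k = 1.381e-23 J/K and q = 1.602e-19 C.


Step 1: kT = 1.381e-23 * 423 = 5.84163e-21 J
Step 2: Vt = kT/q = 5.84163e-21 / 1.602e-19
Step 3: Vt = 0.03646 V

0.03646


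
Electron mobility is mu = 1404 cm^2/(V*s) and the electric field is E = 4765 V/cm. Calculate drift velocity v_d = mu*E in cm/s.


Step 1: v_d = mu * E
Step 2: v_d = 1404 * 4765 = 6690060
Step 3: v_d = 6.69e+06 cm/s

6.69e+06


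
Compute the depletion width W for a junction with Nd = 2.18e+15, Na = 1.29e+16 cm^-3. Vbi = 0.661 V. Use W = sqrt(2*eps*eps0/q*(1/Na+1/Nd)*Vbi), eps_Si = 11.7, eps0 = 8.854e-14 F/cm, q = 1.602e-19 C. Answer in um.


Step 1: 1/Na + 1/Nd = 1/1.29e+16 + 1/2.18e+15 = 5.36235e-16
Step 2: 2*eps*eps0/q = 2*11.7*8.854e-14/1.602e-19 = 1.293281e+07
Step 3: W^2 = 1.293281e+07 * 5.36235e-16 * 0.661 = 4.58405e-09
Step 4: W = sqrt(4.58405e-09) = 6.771e-05 cm = 0.6771 um

0.6771


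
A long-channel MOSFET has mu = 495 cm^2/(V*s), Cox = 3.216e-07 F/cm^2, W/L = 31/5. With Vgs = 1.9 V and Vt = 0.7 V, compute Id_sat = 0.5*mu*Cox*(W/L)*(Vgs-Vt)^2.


Step 1: Overdrive voltage Vov = Vgs - Vt = 1.9 - 0.7 = 1.2 V
Step 2: W/L = 31/5 = 6.2
Step 3: Id = 0.5 * 495 * 3.216e-07 * 6.2 * 1.2^2
Step 4: Id = 7.11e-04 A

7.11e-04


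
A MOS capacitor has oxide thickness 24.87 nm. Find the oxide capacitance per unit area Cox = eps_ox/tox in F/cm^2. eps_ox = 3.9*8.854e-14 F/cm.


Step 1: eps_ox = 3.9 * 8.854e-14 = 3.45306e-13 F/cm
Step 2: tox in cm = 24.87 nm * 1e-7 = 2.4870e-06 cm
Step 3: Cox = 3.45306e-13 / 2.4870e-06 = 1.39e-07 F/cm^2

1.39e-07


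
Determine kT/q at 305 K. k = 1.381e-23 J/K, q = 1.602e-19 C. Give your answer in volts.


Step 1: kT = 1.381e-23 * 305 = 4.21205e-21 J
Step 2: Vt = kT/q = 4.21205e-21 / 1.602e-19
Step 3: Vt = 0.02629 V

0.02629


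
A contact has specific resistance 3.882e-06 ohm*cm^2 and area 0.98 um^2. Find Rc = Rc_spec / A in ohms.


Step 1: Convert area to cm^2: 0.98 um^2 = 9.8000e-09 cm^2
Step 2: Rc = Rc_spec / A = 3.882e-06 / 9.8000e-09
Step 3: Rc = 3.96e+02 ohms

3.96e+02


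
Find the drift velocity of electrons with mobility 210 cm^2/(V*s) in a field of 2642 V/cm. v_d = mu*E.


Step 1: v_d = mu * E
Step 2: v_d = 210 * 2642 = 554820
Step 3: v_d = 5.55e+05 cm/s

5.55e+05


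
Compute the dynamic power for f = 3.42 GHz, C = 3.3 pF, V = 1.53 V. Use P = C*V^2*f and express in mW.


Step 1: V^2 = 1.53^2 = 2.3409 V^2
Step 2: P = C*V^2*f = 3.3e-12 F * 2.3409 * 3.42e9 Hz
Step 3: P = 2.64193974e-02 W
Step 4: P = 26.419 mW

26.419


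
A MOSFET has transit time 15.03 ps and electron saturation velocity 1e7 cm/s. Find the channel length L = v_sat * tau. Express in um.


Step 1: tau in seconds = 15.03 ps * 1e-12 = 1.5030e-11 s
Step 2: L = v_sat * tau = 1e7 * 1.5030e-11 = 1.5030e-04 cm
Step 3: L in um = 1.5030e-04 * 1e4 = 1.503 um

1.503


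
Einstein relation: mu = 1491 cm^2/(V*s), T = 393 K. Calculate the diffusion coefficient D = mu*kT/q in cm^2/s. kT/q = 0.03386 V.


Step 1: D = mu * (kT/q)
Step 2: D = 1491 * 0.03386
Step 3: D = 50.49 cm^2/s

50.49


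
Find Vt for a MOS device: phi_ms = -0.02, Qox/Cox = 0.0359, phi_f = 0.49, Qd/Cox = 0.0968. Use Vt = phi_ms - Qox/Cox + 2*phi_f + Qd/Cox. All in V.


Step 1: Vt = phi_ms - Qox/Cox + 2*phi_f + Qd/Cox
Step 2: Vt = -0.02 - 0.0359 + 2*0.49 + 0.0968
Step 3: Vt = -0.02 - 0.0359 + 0.98 + 0.0968
Step 4: Vt = 1.0209 V

1.0209


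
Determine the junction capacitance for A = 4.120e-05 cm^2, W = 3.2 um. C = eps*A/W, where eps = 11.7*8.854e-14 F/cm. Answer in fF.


Step 1: eps_Si = 11.7 * 8.854e-14 = 1.035918e-12 F/cm
Step 2: W in cm = 3.2 * 1e-4 = 3.20e-04 cm
Step 3: C = 1.035918e-12 * 4.120e-05 / 3.20e-04 = 1.333744e-13 F
Step 4: C = 133.37 fF

133.37


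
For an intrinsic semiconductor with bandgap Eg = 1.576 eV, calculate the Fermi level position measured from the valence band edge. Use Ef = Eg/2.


Step 1: For an intrinsic semiconductor, the Fermi level sits at midgap.
Step 2: Ef = Eg / 2 = 1.576 / 2 = 0.788 eV

0.788


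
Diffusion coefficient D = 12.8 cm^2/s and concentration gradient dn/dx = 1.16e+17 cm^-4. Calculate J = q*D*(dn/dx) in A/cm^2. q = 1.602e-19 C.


Step 1: J = q * D * (dn/dx)
Step 2: J = 1.602e-19 * 12.8 * 1.16e+17
Step 3: J = 2.38e-01 A/cm^2

2.38e-01


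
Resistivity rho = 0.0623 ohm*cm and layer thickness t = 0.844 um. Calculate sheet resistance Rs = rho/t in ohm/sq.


Step 1: Convert thickness to cm: t = 0.844 um = 8.4400e-05 cm
Step 2: Rs = rho / t = 0.0623 / 8.4400e-05
Step 3: Rs = 738.2 ohm/sq

738.2


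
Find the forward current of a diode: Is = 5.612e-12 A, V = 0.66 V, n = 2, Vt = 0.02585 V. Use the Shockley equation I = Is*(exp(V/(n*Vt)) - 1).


Step 1: V/(n*Vt) = 0.66/(2*0.02585) = 12.7660
Step 2: exp(12.7660) = 3.5011e+05
Step 3: I = 5.612e-12 * (3.5011e+05 - 1) = 1.96e-06 A

1.96e-06


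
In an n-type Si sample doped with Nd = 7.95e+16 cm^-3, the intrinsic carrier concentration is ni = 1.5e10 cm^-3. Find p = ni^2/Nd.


Step 1: Since Nd >> ni, n ≈ Nd = 7.95e+16 cm^-3
Step 2: p = ni^2 / n = (1.5e10)^2 / 7.95e+16
Step 3: p = 2.25e20 / 7.95e+16 = 2.83e+03 cm^-3

2.83e+03


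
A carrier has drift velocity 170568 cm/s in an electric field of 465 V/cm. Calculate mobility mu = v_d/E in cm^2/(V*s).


Step 1: mu = v_d / E
Step 2: mu = 170568 / 465
Step 3: mu = 366.81 cm^2/(V*s)

366.81


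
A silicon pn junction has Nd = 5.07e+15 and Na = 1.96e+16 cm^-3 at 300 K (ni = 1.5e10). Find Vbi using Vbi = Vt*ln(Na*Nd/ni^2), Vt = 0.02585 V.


Step 1: Compute Na*Nd/ni^2 = 1.96e+16 * 5.07e+15 / (1.5e10)^2 = 4.4165e+11
Step 2: ln(4.4165e+11) = 26.8138
Step 3: Vbi = 0.02585 * 26.8138 = 0.693 V

0.693


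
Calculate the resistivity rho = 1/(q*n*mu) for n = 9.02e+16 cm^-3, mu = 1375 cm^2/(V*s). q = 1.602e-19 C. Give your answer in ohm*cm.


Step 1: sigma = q * n * mu = 1.602e-19 * 9.02e+16 * 1375 = 1.98688e+01 S/cm
Step 2: rho = 1 / sigma = 1 / 1.98688e+01 = 0.05033 ohm*cm

0.05033


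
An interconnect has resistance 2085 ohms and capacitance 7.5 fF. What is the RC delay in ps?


Step 1: tau = R * C
Step 2: tau = 2085 * 7.5 fF = 2085 * 7.5e-15 F
Step 3: tau = 1.56375e-11 s = 15.6375 ps

15.6375


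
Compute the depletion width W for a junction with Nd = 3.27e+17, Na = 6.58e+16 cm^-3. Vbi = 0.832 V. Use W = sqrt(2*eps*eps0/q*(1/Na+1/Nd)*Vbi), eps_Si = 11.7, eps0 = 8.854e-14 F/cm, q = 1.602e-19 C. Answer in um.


Step 1: 1/Na + 1/Nd = 1/6.58e+16 + 1/3.27e+17 = 1.82557e-17
Step 2: 2*eps*eps0/q = 2*11.7*8.854e-14/1.602e-19 = 1.293281e+07
Step 3: W^2 = 1.293281e+07 * 1.82557e-17 * 0.832 = 1.96433e-10
Step 4: W = sqrt(1.96433e-10) = 1.402e-05 cm = 0.1402 um

0.1402


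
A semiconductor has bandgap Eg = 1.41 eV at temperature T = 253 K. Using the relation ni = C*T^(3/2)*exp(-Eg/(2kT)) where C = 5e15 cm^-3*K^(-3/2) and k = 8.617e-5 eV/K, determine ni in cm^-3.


Step 1: Compute kT = 8.617e-5 * 253 = 0.02180101 eV
Step 2: Exponent = -Eg/(2kT) = -1.41/(2*0.02180101) = -32.33795
Step 3: T^(3/2) = 253^1.5 = 4024.21
Step 4: ni = 5e15 * 4024.21 * exp(-32.33795) = 1.82e+05 cm^-3

1.82e+05


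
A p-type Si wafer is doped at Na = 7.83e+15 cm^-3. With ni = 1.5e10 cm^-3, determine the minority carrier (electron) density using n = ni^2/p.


Step 1: Majority hole concentration p ≈ Na = 7.83e+15 cm^-3
Step 2: n = ni^2 / Na = (1.5e10)^2 / 7.83e+15
Step 3: n = 2.87e+04 cm^-3

2.87e+04


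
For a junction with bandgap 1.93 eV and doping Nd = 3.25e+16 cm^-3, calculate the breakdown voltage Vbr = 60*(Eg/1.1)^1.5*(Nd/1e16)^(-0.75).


Step 1: Eg/1.1 = 1.93/1.1 = 1.754545
Step 2: (Eg/1.1)^1.5 = 1.754545^1.5 = 2.324057
Step 3: (Nd/1e16)^(-0.75) = (3.25)^(-0.75) = 0.413131
Step 4: Vbr = 60 * 2.324057 * 0.413131 = 57.6 V

57.6


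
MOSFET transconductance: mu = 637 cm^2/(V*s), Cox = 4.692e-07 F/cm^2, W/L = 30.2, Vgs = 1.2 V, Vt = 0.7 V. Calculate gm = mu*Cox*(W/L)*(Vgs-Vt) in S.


Step 1: Vov = Vgs - Vt = 1.2 - 0.7 = 0.5 V
Step 2: gm = mu * Cox * (W/L) * Vov
Step 3: gm = 637 * 4.692e-07 * 30.2 * 0.5 = 4.51e-03 S

4.51e-03


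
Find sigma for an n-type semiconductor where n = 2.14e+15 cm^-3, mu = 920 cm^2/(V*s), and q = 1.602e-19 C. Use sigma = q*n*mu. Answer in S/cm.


Step 1: sigma = q * n * mu
Step 2: sigma = 1.602e-19 * 2.14e+15 * 920
Step 3: sigma = 3.154e-01 S/cm

3.154e-01


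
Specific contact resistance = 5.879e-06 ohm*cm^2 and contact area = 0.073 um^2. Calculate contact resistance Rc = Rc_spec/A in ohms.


Step 1: Convert area to cm^2: 0.073 um^2 = 7.3000e-10 cm^2
Step 2: Rc = Rc_spec / A = 5.879e-06 / 7.3000e-10
Step 3: Rc = 8.05e+03 ohms

8.05e+03


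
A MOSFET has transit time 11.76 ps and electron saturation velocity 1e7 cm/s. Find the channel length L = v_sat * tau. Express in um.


Step 1: tau in seconds = 11.76 ps * 1e-12 = 1.1760e-11 s
Step 2: L = v_sat * tau = 1e7 * 1.1760e-11 = 1.1760e-04 cm
Step 3: L in um = 1.1760e-04 * 1e4 = 1.176 um

1.176


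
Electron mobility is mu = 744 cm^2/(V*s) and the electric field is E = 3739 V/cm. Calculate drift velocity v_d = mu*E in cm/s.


Step 1: v_d = mu * E
Step 2: v_d = 744 * 3739 = 2781816
Step 3: v_d = 2.78e+06 cm/s

2.78e+06


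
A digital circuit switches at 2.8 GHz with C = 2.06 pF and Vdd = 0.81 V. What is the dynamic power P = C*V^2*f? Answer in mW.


Step 1: V^2 = 0.81^2 = 0.6561 V^2
Step 2: P = C*V^2*f = 2.06e-12 F * 0.6561 * 2.8e9 Hz
Step 3: P = 3.7843848e-03 W
Step 4: P = 3.784 mW

3.784


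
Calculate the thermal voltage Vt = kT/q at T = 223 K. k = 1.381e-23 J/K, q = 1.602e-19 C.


Step 1: kT = 1.381e-23 * 223 = 3.07963e-21 J
Step 2: Vt = kT/q = 3.07963e-21 / 1.602e-19
Step 3: Vt = 0.01922 V

0.01922


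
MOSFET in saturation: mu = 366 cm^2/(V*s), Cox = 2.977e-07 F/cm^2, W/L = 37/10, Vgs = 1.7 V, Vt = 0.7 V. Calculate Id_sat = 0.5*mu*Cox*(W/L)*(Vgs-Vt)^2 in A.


Step 1: Overdrive voltage Vov = Vgs - Vt = 1.7 - 0.7 = 1.0 V
Step 2: W/L = 37/10 = 3.7
Step 3: Id = 0.5 * 366 * 2.977e-07 * 3.7 * 1.0^2
Step 4: Id = 2.02e-04 A

2.02e-04


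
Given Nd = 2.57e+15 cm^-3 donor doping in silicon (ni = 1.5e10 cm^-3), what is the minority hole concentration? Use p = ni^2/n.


Step 1: Since Nd >> ni, n ≈ Nd = 2.57e+15 cm^-3
Step 2: p = ni^2 / n = (1.5e10)^2 / 2.57e+15
Step 3: p = 2.25e20 / 2.57e+15 = 8.75e+04 cm^-3

8.75e+04


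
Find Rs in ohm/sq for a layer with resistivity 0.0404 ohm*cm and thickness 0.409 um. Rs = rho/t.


Step 1: Convert thickness to cm: t = 0.409 um = 4.0900e-05 cm
Step 2: Rs = rho / t = 0.0404 / 4.0900e-05
Step 3: Rs = 987.8 ohm/sq

987.8


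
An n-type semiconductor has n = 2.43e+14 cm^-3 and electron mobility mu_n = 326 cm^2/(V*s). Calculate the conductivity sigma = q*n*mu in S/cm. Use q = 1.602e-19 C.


Step 1: sigma = q * n * mu
Step 2: sigma = 1.602e-19 * 2.43e+14 * 326
Step 3: sigma = 1.269e-02 S/cm

1.269e-02


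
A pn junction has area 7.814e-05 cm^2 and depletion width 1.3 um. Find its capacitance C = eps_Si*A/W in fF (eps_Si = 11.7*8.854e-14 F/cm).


Step 1: eps_Si = 11.7 * 8.854e-14 = 1.035918e-12 F/cm
Step 2: W in cm = 1.3 * 1e-4 = 1.30e-04 cm
Step 3: C = 1.035918e-12 * 7.814e-05 / 1.30e-04 = 6.226664e-13 F
Step 4: C = 622.67 fF

622.67


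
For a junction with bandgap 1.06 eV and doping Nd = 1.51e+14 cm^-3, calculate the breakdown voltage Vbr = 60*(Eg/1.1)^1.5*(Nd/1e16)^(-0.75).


Step 1: Eg/1.1 = 1.06/1.1 = 0.963636
Step 2: (Eg/1.1)^1.5 = 0.963636^1.5 = 0.945953
Step 3: (Nd/1e16)^(-0.75) = (0.0151)^(-0.75) = 23.214925
Step 4: Vbr = 60 * 0.945953 * 23.214925 = 1317.6 V

1317.6


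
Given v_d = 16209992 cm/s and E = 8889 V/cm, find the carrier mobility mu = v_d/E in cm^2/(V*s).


Step 1: mu = v_d / E
Step 2: mu = 16209992 / 8889
Step 3: mu = 1823.6 cm^2/(V*s)

1823.6


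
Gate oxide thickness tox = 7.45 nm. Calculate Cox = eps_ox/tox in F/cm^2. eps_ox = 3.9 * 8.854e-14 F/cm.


Step 1: eps_ox = 3.9 * 8.854e-14 = 3.45306e-13 F/cm
Step 2: tox in cm = 7.45 nm * 1e-7 = 7.4500e-07 cm
Step 3: Cox = 3.45306e-13 / 7.4500e-07 = 4.63e-07 F/cm^2

4.63e-07


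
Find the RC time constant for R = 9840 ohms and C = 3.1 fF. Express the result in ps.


Step 1: tau = R * C
Step 2: tau = 9840 * 3.1 fF = 9840 * 3.1e-15 F
Step 3: tau = 3.0504e-11 s = 30.504 ps

30.504


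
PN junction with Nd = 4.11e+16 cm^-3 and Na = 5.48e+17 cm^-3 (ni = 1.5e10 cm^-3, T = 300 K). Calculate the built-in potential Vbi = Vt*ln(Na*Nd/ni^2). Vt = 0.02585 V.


Step 1: Compute Na*Nd/ni^2 = 5.48e+17 * 4.11e+16 / (1.5e10)^2 = 1.0010e+14
Step 2: ln(1.0010e+14) = 32.2372
Step 3: Vbi = 0.02585 * 32.2372 = 0.833 V

0.833


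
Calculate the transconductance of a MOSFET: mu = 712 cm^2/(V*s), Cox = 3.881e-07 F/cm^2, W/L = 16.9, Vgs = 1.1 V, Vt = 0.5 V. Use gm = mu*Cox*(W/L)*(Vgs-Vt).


Step 1: Vov = Vgs - Vt = 1.1 - 0.5 = 0.6 V
Step 2: gm = mu * Cox * (W/L) * Vov
Step 3: gm = 712 * 3.881e-07 * 16.9 * 0.6 = 2.80e-03 S

2.80e-03


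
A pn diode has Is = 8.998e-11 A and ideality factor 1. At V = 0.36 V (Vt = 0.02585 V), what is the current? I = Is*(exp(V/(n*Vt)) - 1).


Step 1: V/(n*Vt) = 0.36/(1*0.02585) = 13.9265
Step 2: exp(13.9265) = 1.1174e+06
Step 3: I = 8.998e-11 * (1.1174e+06 - 1) = 1.01e-04 A

1.01e-04


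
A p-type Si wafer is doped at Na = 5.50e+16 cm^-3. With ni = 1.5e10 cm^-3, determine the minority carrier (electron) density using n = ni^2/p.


Step 1: Majority hole concentration p ≈ Na = 5.50e+16 cm^-3
Step 2: n = ni^2 / Na = (1.5e10)^2 / 5.50e+16
Step 3: n = 4.09e+03 cm^-3

4.09e+03


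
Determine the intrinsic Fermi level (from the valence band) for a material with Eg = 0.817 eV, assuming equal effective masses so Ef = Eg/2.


Step 1: For an intrinsic semiconductor, the Fermi level sits at midgap.
Step 2: Ef = Eg / 2 = 0.817 / 2 = 0.4085 eV

0.4085


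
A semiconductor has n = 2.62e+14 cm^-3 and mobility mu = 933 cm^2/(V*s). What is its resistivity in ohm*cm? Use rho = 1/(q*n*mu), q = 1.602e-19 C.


Step 1: sigma = q * n * mu = 1.602e-19 * 2.62e+14 * 933 = 3.91602e-02 S/cm
Step 2: rho = 1 / sigma = 1 / 3.91602e-02 = 25.54 ohm*cm

25.54


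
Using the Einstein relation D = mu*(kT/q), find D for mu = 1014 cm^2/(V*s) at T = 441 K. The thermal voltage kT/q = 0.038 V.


Step 1: D = mu * (kT/q)
Step 2: D = 1014 * 0.038
Step 3: D = 38.53 cm^2/s

38.53


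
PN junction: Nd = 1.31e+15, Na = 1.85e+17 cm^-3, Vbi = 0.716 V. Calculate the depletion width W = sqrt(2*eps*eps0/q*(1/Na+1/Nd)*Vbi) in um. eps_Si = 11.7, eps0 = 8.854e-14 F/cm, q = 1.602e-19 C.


Step 1: 1/Na + 1/Nd = 1/1.85e+17 + 1/1.31e+15 = 7.68764e-16
Step 2: 2*eps*eps0/q = 2*11.7*8.854e-14/1.602e-19 = 1.293281e+07
Step 3: W^2 = 1.293281e+07 * 7.68764e-16 * 0.716 = 7.11867e-09
Step 4: W = sqrt(7.11867e-09) = 8.437e-05 cm = 0.8437 um

0.8437


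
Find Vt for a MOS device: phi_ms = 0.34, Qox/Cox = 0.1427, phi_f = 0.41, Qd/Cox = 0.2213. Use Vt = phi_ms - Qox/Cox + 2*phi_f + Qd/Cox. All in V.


Step 1: Vt = phi_ms - Qox/Cox + 2*phi_f + Qd/Cox
Step 2: Vt = 0.34 - 0.1427 + 2*0.41 + 0.2213
Step 3: Vt = 0.34 - 0.1427 + 0.82 + 0.2213
Step 4: Vt = 1.2386 V

1.2386


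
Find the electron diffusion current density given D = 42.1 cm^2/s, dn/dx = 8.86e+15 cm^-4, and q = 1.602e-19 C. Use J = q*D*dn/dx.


Step 1: J = q * D * (dn/dx)
Step 2: J = 1.602e-19 * 42.1 * 8.86e+15
Step 3: J = 5.98e-02 A/cm^2

5.98e-02


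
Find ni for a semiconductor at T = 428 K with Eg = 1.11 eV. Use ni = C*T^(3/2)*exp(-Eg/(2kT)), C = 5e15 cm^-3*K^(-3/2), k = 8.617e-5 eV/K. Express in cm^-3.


Step 1: Compute kT = 8.617e-5 * 428 = 0.03688076 eV
Step 2: Exponent = -Eg/(2kT) = -1.11/(2*0.03688076) = -15.04850
Step 3: T^(3/2) = 428^1.5 = 8854.53
Step 4: ni = 5e15 * 8854.53 * exp(-15.04850) = 1.29e+13 cm^-3

1.29e+13


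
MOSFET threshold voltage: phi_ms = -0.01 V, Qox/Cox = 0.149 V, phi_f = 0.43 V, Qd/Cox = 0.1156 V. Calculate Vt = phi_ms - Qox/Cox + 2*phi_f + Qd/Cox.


Step 1: Vt = phi_ms - Qox/Cox + 2*phi_f + Qd/Cox
Step 2: Vt = -0.01 - 0.149 + 2*0.43 + 0.1156
Step 3: Vt = -0.01 - 0.149 + 0.86 + 0.1156
Step 4: Vt = 0.8166 V

0.8166


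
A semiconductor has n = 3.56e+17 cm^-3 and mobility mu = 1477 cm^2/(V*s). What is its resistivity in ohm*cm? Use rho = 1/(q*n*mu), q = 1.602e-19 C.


Step 1: sigma = q * n * mu = 1.602e-19 * 3.56e+17 * 1477 = 8.42351e+01 S/cm
Step 2: rho = 1 / sigma = 1 / 8.42351e+01 = 0.01187 ohm*cm

0.01187


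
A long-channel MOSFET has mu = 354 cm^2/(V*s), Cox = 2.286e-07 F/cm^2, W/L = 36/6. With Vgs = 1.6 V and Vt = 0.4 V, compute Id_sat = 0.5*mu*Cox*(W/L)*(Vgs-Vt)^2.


Step 1: Overdrive voltage Vov = Vgs - Vt = 1.6 - 0.4 = 1.2 V
Step 2: W/L = 36/6 = 6
Step 3: Id = 0.5 * 354 * 2.286e-07 * 6 * 1.2^2
Step 4: Id = 3.50e-04 A

3.50e-04


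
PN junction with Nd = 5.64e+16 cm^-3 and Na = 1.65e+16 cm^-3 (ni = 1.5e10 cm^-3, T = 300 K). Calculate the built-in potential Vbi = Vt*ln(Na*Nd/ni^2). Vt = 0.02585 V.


Step 1: Compute Na*Nd/ni^2 = 1.65e+16 * 5.64e+16 / (1.5e10)^2 = 4.1360e+12
Step 2: ln(4.1360e+12) = 29.0508
Step 3: Vbi = 0.02585 * 29.0508 = 0.751 V

0.751


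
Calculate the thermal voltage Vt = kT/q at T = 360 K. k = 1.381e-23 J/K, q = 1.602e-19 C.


Step 1: kT = 1.381e-23 * 360 = 4.9716e-21 J
Step 2: Vt = kT/q = 4.9716e-21 / 1.602e-19
Step 3: Vt = 0.03103 V

0.03103


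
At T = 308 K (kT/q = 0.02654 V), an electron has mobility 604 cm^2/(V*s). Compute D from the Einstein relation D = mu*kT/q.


Step 1: D = mu * (kT/q)
Step 2: D = 604 * 0.02654
Step 3: D = 16.03 cm^2/s

16.03


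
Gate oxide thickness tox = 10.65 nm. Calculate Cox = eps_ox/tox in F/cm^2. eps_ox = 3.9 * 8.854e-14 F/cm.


Step 1: eps_ox = 3.9 * 8.854e-14 = 3.45306e-13 F/cm
Step 2: tox in cm = 10.65 nm * 1e-7 = 1.0650e-06 cm
Step 3: Cox = 3.45306e-13 / 1.0650e-06 = 3.24e-07 F/cm^2

3.24e-07


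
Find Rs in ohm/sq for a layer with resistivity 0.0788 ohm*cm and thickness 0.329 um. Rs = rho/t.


Step 1: Convert thickness to cm: t = 0.329 um = 3.2900e-05 cm
Step 2: Rs = rho / t = 0.0788 / 3.2900e-05
Step 3: Rs = 2395.1 ohm/sq

2395.1


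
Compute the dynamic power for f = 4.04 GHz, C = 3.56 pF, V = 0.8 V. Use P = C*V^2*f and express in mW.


Step 1: V^2 = 0.8^2 = 0.64 V^2
Step 2: P = C*V^2*f = 3.56e-12 F * 0.64 * 4.04e9 Hz
Step 3: P = 9.204736e-03 W
Step 4: P = 9.205 mW

9.205


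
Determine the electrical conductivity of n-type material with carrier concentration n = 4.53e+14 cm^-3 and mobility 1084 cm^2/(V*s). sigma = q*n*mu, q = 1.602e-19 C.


Step 1: sigma = q * n * mu
Step 2: sigma = 1.602e-19 * 4.53e+14 * 1084
Step 3: sigma = 7.867e-02 S/cm

7.867e-02


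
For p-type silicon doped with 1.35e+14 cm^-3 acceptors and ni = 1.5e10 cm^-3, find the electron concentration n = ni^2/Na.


Step 1: Majority hole concentration p ≈ Na = 1.35e+14 cm^-3
Step 2: n = ni^2 / Na = (1.5e10)^2 / 1.35e+14
Step 3: n = 1.67e+06 cm^-3

1.67e+06


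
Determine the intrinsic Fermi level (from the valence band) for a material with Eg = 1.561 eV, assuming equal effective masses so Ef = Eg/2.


Step 1: For an intrinsic semiconductor, the Fermi level sits at midgap.
Step 2: Ef = Eg / 2 = 1.561 / 2 = 0.7805 eV

0.7805


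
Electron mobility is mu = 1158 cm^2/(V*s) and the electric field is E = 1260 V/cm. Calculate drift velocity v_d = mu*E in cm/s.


Step 1: v_d = mu * E
Step 2: v_d = 1158 * 1260 = 1459080
Step 3: v_d = 1.46e+06 cm/s

1.46e+06


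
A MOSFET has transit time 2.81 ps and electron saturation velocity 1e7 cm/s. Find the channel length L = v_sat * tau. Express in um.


Step 1: tau in seconds = 2.81 ps * 1e-12 = 2.8100e-12 s
Step 2: L = v_sat * tau = 1e7 * 2.8100e-12 = 2.8100e-05 cm
Step 3: L in um = 2.8100e-05 * 1e4 = 0.281 um

0.281


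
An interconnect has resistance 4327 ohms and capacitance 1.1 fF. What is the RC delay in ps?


Step 1: tau = R * C
Step 2: tau = 4327 * 1.1 fF = 4327 * 1.1e-15 F
Step 3: tau = 4.7597e-12 s = 4.7597 ps

4.7597


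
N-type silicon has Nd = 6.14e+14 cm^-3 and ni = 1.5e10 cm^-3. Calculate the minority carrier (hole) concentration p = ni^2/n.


Step 1: Since Nd >> ni, n ≈ Nd = 6.14e+14 cm^-3
Step 2: p = ni^2 / n = (1.5e10)^2 / 6.14e+14
Step 3: p = 2.25e20 / 6.14e+14 = 3.66e+05 cm^-3

3.66e+05


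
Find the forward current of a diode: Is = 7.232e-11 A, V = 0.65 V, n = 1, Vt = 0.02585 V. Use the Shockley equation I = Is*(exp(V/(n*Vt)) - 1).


Step 1: V/(n*Vt) = 0.65/(1*0.02585) = 25.1451
Step 2: exp(25.1451) = 8.3249e+10
Step 3: I = 7.232e-11 * (8.3249e+10 - 1) = 6.02e+00 A

6.02e+00


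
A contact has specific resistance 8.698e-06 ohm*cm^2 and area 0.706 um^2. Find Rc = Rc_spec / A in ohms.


Step 1: Convert area to cm^2: 0.706 um^2 = 7.0600e-09 cm^2
Step 2: Rc = Rc_spec / A = 8.698e-06 / 7.0600e-09
Step 3: Rc = 1.23e+03 ohms

1.23e+03


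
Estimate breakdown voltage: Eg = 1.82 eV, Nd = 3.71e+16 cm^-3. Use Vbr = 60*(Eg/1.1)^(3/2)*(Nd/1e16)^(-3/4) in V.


Step 1: Eg/1.1 = 1.82/1.1 = 1.654545
Step 2: (Eg/1.1)^1.5 = 1.654545^1.5 = 2.128227
Step 3: (Nd/1e16)^(-0.75) = (3.71)^(-0.75) = 0.374084
Step 4: Vbr = 60 * 2.128227 * 0.374084 = 47.8 V

47.8


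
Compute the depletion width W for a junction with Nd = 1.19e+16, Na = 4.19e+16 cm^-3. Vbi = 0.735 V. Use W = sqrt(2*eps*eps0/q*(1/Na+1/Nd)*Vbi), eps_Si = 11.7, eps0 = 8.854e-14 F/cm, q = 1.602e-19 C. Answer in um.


Step 1: 1/Na + 1/Nd = 1/4.19e+16 + 1/1.19e+16 = 1.07900e-16
Step 2: 2*eps*eps0/q = 2*11.7*8.854e-14/1.602e-19 = 1.293281e+07
Step 3: W^2 = 1.293281e+07 * 1.07900e-16 * 0.735 = 1.02566e-09
Step 4: W = sqrt(1.02566e-09) = 3.203e-05 cm = 0.3203 um

0.3203


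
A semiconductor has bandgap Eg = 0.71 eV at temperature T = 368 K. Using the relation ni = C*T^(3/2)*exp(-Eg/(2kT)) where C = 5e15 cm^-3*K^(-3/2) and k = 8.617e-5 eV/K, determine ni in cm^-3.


Step 1: Compute kT = 8.617e-5 * 368 = 0.03171056 eV
Step 2: Exponent = -Eg/(2kT) = -0.71/(2*0.03171056) = -11.19501
Step 3: T^(3/2) = 368^1.5 = 7059.46
Step 4: ni = 5e15 * 7059.46 * exp(-11.19501) = 4.85e+14 cm^-3

4.85e+14


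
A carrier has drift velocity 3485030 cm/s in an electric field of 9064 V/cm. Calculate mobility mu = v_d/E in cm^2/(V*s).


Step 1: mu = v_d / E
Step 2: mu = 3485030 / 9064
Step 3: mu = 384.49 cm^2/(V*s)

384.49


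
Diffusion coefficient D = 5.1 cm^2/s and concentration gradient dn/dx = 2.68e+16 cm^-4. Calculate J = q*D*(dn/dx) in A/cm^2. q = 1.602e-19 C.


Step 1: J = q * D * (dn/dx)
Step 2: J = 1.602e-19 * 5.1 * 2.68e+16
Step 3: J = 2.19e-02 A/cm^2

2.19e-02


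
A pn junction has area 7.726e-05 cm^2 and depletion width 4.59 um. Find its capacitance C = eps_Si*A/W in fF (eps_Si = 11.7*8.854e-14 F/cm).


Step 1: eps_Si = 11.7 * 8.854e-14 = 1.035918e-12 F/cm
Step 2: W in cm = 4.59 * 1e-4 = 4.59e-04 cm
Step 3: C = 1.035918e-12 * 7.726e-05 / 4.59e-04 = 1.743682e-13 F
Step 4: C = 174.37 fF

174.37


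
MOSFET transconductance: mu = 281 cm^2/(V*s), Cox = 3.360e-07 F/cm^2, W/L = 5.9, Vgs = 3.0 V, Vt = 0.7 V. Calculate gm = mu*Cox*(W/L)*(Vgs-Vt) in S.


Step 1: Vov = Vgs - Vt = 3.0 - 0.7 = 2.3 V
Step 2: gm = mu * Cox * (W/L) * Vov
Step 3: gm = 281 * 3.360e-07 * 5.9 * 2.3 = 1.28e-03 S

1.28e-03


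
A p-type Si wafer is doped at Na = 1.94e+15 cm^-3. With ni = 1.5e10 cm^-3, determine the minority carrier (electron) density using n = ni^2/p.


Step 1: Majority hole concentration p ≈ Na = 1.94e+15 cm^-3
Step 2: n = ni^2 / Na = (1.5e10)^2 / 1.94e+15
Step 3: n = 1.16e+05 cm^-3

1.16e+05


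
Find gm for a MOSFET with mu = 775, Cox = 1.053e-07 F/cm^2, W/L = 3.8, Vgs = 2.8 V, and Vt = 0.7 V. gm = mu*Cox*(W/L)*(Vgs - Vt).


Step 1: Vov = Vgs - Vt = 2.8 - 0.7 = 2.1 V
Step 2: gm = mu * Cox * (W/L) * Vov
Step 3: gm = 775 * 1.053e-07 * 3.8 * 2.1 = 6.51e-04 S

6.51e-04


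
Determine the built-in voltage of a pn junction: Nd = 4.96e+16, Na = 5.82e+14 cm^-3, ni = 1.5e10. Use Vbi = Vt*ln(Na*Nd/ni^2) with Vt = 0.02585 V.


Step 1: Compute Na*Nd/ni^2 = 5.82e+14 * 4.96e+16 / (1.5e10)^2 = 1.2830e+11
Step 2: ln(1.2830e+11) = 25.5776
Step 3: Vbi = 0.02585 * 25.5776 = 0.661 V

0.661


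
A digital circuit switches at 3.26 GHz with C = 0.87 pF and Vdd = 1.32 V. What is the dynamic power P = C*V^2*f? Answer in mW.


Step 1: V^2 = 1.32^2 = 1.7424 V^2
Step 2: P = C*V^2*f = 0.87e-12 F * 1.7424 * 3.26e9 Hz
Step 3: P = 4.94179488e-03 W
Step 4: P = 4.942 mW

4.942


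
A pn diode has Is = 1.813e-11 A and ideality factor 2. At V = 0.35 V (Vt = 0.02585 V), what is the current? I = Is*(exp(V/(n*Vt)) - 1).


Step 1: V/(n*Vt) = 0.35/(2*0.02585) = 6.7698
Step 2: exp(6.7698) = 8.7114e+02
Step 3: I = 1.813e-11 * (8.7114e+02 - 1) = 1.58e-08 A

1.58e-08


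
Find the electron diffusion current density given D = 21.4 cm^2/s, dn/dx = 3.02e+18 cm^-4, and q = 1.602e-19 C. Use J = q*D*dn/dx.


Step 1: J = q * D * (dn/dx)
Step 2: J = 1.602e-19 * 21.4 * 3.02e+18
Step 3: J = 1.04e+01 A/cm^2

1.04e+01


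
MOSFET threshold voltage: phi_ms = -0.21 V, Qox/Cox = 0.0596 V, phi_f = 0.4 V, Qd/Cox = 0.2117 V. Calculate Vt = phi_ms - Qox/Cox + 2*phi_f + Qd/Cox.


Step 1: Vt = phi_ms - Qox/Cox + 2*phi_f + Qd/Cox
Step 2: Vt = -0.21 - 0.0596 + 2*0.4 + 0.2117
Step 3: Vt = -0.21 - 0.0596 + 0.8 + 0.2117
Step 4: Vt = 0.7421 V

0.7421


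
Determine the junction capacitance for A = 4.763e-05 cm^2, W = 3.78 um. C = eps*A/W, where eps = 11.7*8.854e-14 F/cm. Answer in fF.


Step 1: eps_Si = 11.7 * 8.854e-14 = 1.035918e-12 F/cm
Step 2: W in cm = 3.78 * 1e-4 = 3.78e-04 cm
Step 3: C = 1.035918e-12 * 4.763e-05 / 3.78e-04 = 1.305311e-13 F
Step 4: C = 130.53 fF

130.53


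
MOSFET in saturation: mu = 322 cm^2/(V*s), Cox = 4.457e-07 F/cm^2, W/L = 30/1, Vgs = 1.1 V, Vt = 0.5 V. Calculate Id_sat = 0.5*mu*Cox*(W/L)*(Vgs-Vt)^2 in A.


Step 1: Overdrive voltage Vov = Vgs - Vt = 1.1 - 0.5 = 0.6 V
Step 2: W/L = 30/1 = 30
Step 3: Id = 0.5 * 322 * 4.457e-07 * 30 * 0.6^2
Step 4: Id = 7.75e-04 A

7.75e-04


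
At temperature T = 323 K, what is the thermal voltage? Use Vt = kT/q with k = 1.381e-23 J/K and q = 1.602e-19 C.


Step 1: kT = 1.381e-23 * 323 = 4.46063e-21 J
Step 2: Vt = kT/q = 4.46063e-21 / 1.602e-19
Step 3: Vt = 0.02784 V

0.02784


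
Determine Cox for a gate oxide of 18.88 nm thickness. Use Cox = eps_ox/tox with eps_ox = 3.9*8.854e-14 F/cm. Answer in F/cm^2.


Step 1: eps_ox = 3.9 * 8.854e-14 = 3.45306e-13 F/cm
Step 2: tox in cm = 18.88 nm * 1e-7 = 1.8880e-06 cm
Step 3: Cox = 3.45306e-13 / 1.8880e-06 = 1.83e-07 F/cm^2

1.83e-07


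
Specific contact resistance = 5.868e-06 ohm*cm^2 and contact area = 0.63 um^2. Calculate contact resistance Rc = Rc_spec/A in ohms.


Step 1: Convert area to cm^2: 0.63 um^2 = 6.3000e-09 cm^2
Step 2: Rc = Rc_spec / A = 5.868e-06 / 6.3000e-09
Step 3: Rc = 9.31e+02 ohms

9.31e+02


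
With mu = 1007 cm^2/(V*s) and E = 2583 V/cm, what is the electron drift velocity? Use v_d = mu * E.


Step 1: v_d = mu * E
Step 2: v_d = 1007 * 2583 = 2601081
Step 3: v_d = 2.60e+06 cm/s

2.60e+06


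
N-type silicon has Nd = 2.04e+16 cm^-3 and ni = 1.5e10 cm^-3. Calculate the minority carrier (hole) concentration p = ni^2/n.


Step 1: Since Nd >> ni, n ≈ Nd = 2.04e+16 cm^-3
Step 2: p = ni^2 / n = (1.5e10)^2 / 2.04e+16
Step 3: p = 2.25e20 / 2.04e+16 = 1.10e+04 cm^-3

1.10e+04


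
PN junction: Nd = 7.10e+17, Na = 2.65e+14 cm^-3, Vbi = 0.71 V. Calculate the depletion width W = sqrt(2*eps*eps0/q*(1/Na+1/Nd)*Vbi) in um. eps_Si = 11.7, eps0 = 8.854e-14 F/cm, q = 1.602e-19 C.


Step 1: 1/Na + 1/Nd = 1/2.65e+14 + 1/7.10e+17 = 3.77499e-15
Step 2: 2*eps*eps0/q = 2*11.7*8.854e-14/1.602e-19 = 1.293281e+07
Step 3: W^2 = 1.293281e+07 * 3.77499e-15 * 0.71 = 3.46631e-08
Step 4: W = sqrt(3.46631e-08) = 1.862e-04 cm = 1.862 um

1.862


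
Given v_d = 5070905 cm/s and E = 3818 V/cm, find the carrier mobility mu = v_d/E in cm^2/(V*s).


Step 1: mu = v_d / E
Step 2: mu = 5070905 / 3818
Step 3: mu = 1328.16 cm^2/(V*s)

1328.16


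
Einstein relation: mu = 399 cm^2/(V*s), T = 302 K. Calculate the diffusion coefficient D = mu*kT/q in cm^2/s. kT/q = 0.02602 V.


Step 1: D = mu * (kT/q)
Step 2: D = 399 * 0.02602
Step 3: D = 10.38 cm^2/s

10.38


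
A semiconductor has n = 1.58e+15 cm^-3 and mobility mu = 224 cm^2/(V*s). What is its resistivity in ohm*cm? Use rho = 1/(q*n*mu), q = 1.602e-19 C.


Step 1: sigma = q * n * mu = 1.602e-19 * 1.58e+15 * 224 = 5.66980e-02 S/cm
Step 2: rho = 1 / sigma = 1 / 5.66980e-02 = 17.64 ohm*cm

17.64


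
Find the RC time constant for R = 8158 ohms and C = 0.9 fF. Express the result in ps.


Step 1: tau = R * C
Step 2: tau = 8158 * 0.9 fF = 8158 * 9.0e-16 F
Step 3: tau = 7.3422e-12 s = 7.3422 ps

7.3422


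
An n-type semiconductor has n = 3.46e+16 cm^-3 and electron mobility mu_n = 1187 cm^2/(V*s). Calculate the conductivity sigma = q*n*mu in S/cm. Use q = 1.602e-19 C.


Step 1: sigma = q * n * mu
Step 2: sigma = 1.602e-19 * 3.46e+16 * 1187
Step 3: sigma = 6.579e+00 S/cm

6.579e+00


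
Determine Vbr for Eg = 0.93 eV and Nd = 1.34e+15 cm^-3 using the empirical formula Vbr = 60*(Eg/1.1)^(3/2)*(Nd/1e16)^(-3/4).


Step 1: Eg/1.1 = 0.93/1.1 = 0.845455
Step 2: (Eg/1.1)^1.5 = 0.845455^1.5 = 0.777384
Step 3: (Nd/1e16)^(-0.75) = (0.134)^(-0.75) = 4.515142
Step 4: Vbr = 60 * 0.777384 * 4.515142 = 210.6 V

210.6


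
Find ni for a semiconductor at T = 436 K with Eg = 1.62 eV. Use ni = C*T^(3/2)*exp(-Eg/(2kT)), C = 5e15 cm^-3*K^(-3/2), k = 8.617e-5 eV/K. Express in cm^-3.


Step 1: Compute kT = 8.617e-5 * 436 = 0.03757012 eV
Step 2: Exponent = -Eg/(2kT) = -1.62/(2*0.03757012) = -21.55969
Step 3: T^(3/2) = 436^1.5 = 9103.95
Step 4: ni = 5e15 * 9103.95 * exp(-21.55969) = 1.97e+10 cm^-3

1.97e+10


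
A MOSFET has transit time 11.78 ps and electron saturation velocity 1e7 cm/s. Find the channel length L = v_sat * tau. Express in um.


Step 1: tau in seconds = 11.78 ps * 1e-12 = 1.1780e-11 s
Step 2: L = v_sat * tau = 1e7 * 1.1780e-11 = 1.1780e-04 cm
Step 3: L in um = 1.1780e-04 * 1e4 = 1.178 um

1.178


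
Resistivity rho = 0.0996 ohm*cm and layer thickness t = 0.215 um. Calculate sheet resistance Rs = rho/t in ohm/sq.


Step 1: Convert thickness to cm: t = 0.215 um = 2.1500e-05 cm
Step 2: Rs = rho / t = 0.0996 / 2.1500e-05
Step 3: Rs = 4632.6 ohm/sq

4632.6


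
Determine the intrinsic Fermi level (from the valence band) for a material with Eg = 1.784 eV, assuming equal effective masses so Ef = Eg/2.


Step 1: For an intrinsic semiconductor, the Fermi level sits at midgap.
Step 2: Ef = Eg / 2 = 1.784 / 2 = 0.892 eV

0.892


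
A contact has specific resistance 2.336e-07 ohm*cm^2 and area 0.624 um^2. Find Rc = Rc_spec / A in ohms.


Step 1: Convert area to cm^2: 0.624 um^2 = 6.2400e-09 cm^2
Step 2: Rc = Rc_spec / A = 2.336e-07 / 6.2400e-09
Step 3: Rc = 3.74e+01 ohms

3.74e+01


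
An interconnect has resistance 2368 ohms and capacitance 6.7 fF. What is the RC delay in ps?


Step 1: tau = R * C
Step 2: tau = 2368 * 6.7 fF = 2368 * 6.7e-15 F
Step 3: tau = 1.58656e-11 s = 15.8656 ps

15.8656


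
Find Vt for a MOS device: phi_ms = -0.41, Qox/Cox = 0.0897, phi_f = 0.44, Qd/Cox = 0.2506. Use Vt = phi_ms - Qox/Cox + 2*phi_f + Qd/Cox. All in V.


Step 1: Vt = phi_ms - Qox/Cox + 2*phi_f + Qd/Cox
Step 2: Vt = -0.41 - 0.0897 + 2*0.44 + 0.2506
Step 3: Vt = -0.41 - 0.0897 + 0.88 + 0.2506
Step 4: Vt = 0.6309 V

0.6309


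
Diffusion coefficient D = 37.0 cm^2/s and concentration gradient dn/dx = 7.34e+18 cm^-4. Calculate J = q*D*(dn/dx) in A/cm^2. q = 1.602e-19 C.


Step 1: J = q * D * (dn/dx)
Step 2: J = 1.602e-19 * 37.0 * 7.34e+18
Step 3: J = 4.35e+01 A/cm^2

4.35e+01


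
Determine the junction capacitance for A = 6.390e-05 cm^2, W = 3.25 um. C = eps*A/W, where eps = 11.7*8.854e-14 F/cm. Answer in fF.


Step 1: eps_Si = 11.7 * 8.854e-14 = 1.035918e-12 F/cm
Step 2: W in cm = 3.25 * 1e-4 = 3.25e-04 cm
Step 3: C = 1.035918e-12 * 6.390e-05 / 3.25e-04 = 2.036774e-13 F
Step 4: C = 203.68 fF

203.68


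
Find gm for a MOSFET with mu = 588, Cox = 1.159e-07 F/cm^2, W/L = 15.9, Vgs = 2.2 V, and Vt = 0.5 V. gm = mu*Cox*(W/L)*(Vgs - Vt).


Step 1: Vov = Vgs - Vt = 2.2 - 0.5 = 1.7 V
Step 2: gm = mu * Cox * (W/L) * Vov
Step 3: gm = 588 * 1.159e-07 * 15.9 * 1.7 = 1.84e-03 S

1.84e-03


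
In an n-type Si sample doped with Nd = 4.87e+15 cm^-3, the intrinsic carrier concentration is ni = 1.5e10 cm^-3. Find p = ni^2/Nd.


Step 1: Since Nd >> ni, n ≈ Nd = 4.87e+15 cm^-3
Step 2: p = ni^2 / n = (1.5e10)^2 / 4.87e+15
Step 3: p = 2.25e20 / 4.87e+15 = 4.62e+04 cm^-3

4.62e+04


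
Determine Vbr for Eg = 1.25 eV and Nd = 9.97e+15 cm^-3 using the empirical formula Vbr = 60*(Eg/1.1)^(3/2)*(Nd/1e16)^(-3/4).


Step 1: Eg/1.1 = 1.25/1.1 = 1.136364
Step 2: (Eg/1.1)^1.5 = 1.136364^1.5 = 1.211368
Step 3: (Nd/1e16)^(-0.75) = (0.997)^(-0.75) = 1.002256
Step 4: Vbr = 60 * 1.211368 * 1.002256 = 72.8 V

72.8


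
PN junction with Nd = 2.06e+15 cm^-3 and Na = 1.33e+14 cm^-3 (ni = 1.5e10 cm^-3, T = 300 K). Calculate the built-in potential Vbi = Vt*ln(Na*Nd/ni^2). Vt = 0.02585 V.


Step 1: Compute Na*Nd/ni^2 = 1.33e+14 * 2.06e+15 / (1.5e10)^2 = 1.2177e+09
Step 2: ln(1.2177e+09) = 20.9202
Step 3: Vbi = 0.02585 * 20.9202 = 0.541 V

0.541


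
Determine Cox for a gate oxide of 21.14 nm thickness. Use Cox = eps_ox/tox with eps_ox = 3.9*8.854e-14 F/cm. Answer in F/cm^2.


Step 1: eps_ox = 3.9 * 8.854e-14 = 3.45306e-13 F/cm
Step 2: tox in cm = 21.14 nm * 1e-7 = 2.1140e-06 cm
Step 3: Cox = 3.45306e-13 / 2.1140e-06 = 1.63e-07 F/cm^2

1.63e-07


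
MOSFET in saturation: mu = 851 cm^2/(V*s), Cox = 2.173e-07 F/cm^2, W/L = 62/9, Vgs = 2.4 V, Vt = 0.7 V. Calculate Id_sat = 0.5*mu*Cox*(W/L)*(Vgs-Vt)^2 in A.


Step 1: Overdrive voltage Vov = Vgs - Vt = 2.4 - 0.7 = 1.7 V
Step 2: W/L = 62/9 = 6.88889
Step 3: Id = 0.5 * 851 * 2.173e-07 * 6.88889 * 1.7^2
Step 4: Id = 1.84e-03 A

1.84e-03


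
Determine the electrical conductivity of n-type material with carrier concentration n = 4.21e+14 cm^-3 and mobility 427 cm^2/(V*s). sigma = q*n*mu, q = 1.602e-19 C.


Step 1: sigma = q * n * mu
Step 2: sigma = 1.602e-19 * 4.21e+14 * 427
Step 3: sigma = 2.880e-02 S/cm

2.880e-02


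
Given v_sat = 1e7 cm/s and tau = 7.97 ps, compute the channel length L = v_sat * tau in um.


Step 1: tau in seconds = 7.97 ps * 1e-12 = 7.9700e-12 s
Step 2: L = v_sat * tau = 1e7 * 7.9700e-12 = 7.9700e-05 cm
Step 3: L in um = 7.9700e-05 * 1e4 = 0.797 um

0.797


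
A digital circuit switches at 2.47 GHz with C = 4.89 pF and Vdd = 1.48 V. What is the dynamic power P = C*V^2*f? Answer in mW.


Step 1: V^2 = 1.48^2 = 2.1904 V^2
Step 2: P = C*V^2*f = 4.89e-12 F * 2.1904 * 2.47e9 Hz
Step 3: P = 2.645630832e-02 W
Step 4: P = 26.456 mW

26.456


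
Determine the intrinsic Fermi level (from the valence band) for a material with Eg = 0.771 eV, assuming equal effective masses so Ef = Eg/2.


Step 1: For an intrinsic semiconductor, the Fermi level sits at midgap.
Step 2: Ef = Eg / 2 = 0.771 / 2 = 0.3855 eV

0.3855


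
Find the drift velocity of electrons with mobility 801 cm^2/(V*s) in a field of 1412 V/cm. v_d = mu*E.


Step 1: v_d = mu * E
Step 2: v_d = 801 * 1412 = 1131012
Step 3: v_d = 1.13e+06 cm/s

1.13e+06
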